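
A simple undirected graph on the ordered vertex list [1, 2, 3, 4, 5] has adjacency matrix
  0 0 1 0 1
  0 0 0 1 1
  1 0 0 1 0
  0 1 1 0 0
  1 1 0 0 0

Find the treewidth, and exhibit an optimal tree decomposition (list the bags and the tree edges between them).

The largest bag has 3 vertices, giving width 2; this decomposition certifies tw(G) ≤ 2. Since 1–5–2–4–3–1 is a cycle in G, G is not acyclic. Forests are exactly the graphs of treewidth ≤ 1, so tw(G) ≥ 2. The upper and lower bounds meet at 2, so that is the treewidth.

Treewidth 2.
One optimal decomposition is:
Bags: B1 = {1, 2, 5}  B2 = {1, 2, 4}  B3 = {1, 3, 4}
Tree: B1–B2, B2–B3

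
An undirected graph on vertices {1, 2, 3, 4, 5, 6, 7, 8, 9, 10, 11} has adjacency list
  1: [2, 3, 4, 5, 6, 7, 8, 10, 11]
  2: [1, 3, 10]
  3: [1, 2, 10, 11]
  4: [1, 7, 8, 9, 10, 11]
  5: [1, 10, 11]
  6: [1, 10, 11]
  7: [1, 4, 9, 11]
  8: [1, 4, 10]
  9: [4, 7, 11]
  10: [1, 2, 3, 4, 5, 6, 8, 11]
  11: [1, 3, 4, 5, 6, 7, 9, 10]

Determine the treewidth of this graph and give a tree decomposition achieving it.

Each bag holds 4 vertices, so the decomposition has width 3, which upper-bounds the treewidth. For the lower bound, the 4 vertices {1, 4, 8, 10} are pairwise adjacent, and any tree decomposition puts a clique entirely inside one bag — forcing width ≥ 3. Combining the bounds, tw(G) = 3.

Treewidth 3.
Bags: B1 = {1, 3, 10, 11}  B2 = {1, 4, 10, 11}  B3 = {1, 2, 3, 10}  B4 = {1, 4, 7, 11}  B5 = {1, 4, 8, 10}  B6 = {4, 7, 9, 11}  B7 = {1, 6, 10, 11}  B8 = {1, 5, 10, 11}
Tree: B1–B2, B1–B3, B2–B4, B2–B5, B4–B6, B1–B7, B2–B8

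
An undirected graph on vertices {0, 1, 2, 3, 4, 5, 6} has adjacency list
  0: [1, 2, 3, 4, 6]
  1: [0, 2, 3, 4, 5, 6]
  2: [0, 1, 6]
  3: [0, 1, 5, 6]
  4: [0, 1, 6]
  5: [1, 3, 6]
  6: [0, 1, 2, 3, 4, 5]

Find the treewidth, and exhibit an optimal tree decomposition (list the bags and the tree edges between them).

Every bag has size at most 4, so the width is 4 − 1 = 3 and tw(G) ≤ 3. On the other hand G contains the 4-clique {0, 1, 2, 6}. A clique must lie in a single bag of any decomposition, so no decomposition can have width below 3. The upper and lower bounds meet at 3, so that is the treewidth.

Treewidth 3.
One such decomposition:
Bags: B1 = {0, 1, 4, 6}  B2 = {0, 1, 3, 6}  B3 = {0, 1, 2, 6}  B4 = {1, 3, 5, 6}
Tree: B1–B2, B1–B3, B2–B4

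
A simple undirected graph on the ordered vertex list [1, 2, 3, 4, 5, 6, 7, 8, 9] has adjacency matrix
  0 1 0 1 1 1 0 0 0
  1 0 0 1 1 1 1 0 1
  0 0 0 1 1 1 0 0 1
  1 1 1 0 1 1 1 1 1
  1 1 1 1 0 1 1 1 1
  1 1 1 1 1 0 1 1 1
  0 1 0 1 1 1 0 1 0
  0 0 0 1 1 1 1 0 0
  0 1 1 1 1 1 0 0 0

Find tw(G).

A width-4 tree decomposition is:
Bags: B1 = {2, 4, 5, 6, 9}  B2 = {2, 4, 5, 6, 7}  B3 = {4, 5, 6, 7, 8}  B4 = {1, 2, 4, 5, 6}  B5 = {3, 4, 5, 6, 9}
Tree: B1–B2, B2–B3, B1–B4, B1–B5
Every bag has size at most 5, so the width is 5 − 1 = 4 and tw(G) ≤ 4. On the other hand G contains the 5-clique {4, 5, 6, 7, 8}. A clique must lie in a single bag of any decomposition, so no decomposition can have width below 4. The upper and lower bounds meet at 4, so that is the treewidth.

4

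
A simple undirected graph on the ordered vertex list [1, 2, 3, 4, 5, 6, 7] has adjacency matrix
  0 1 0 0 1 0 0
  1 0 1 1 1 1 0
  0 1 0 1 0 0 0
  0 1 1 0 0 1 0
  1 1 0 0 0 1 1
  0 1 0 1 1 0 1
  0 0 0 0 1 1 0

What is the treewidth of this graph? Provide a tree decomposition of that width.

Treewidth 2.
One optimal decomposition is:
Bags: B1 = {2, 5, 6}  B2 = {5, 6, 7}  B3 = {1, 2, 5}  B4 = {2, 4, 6}  B5 = {2, 3, 4}
Tree: B1–B2, B1–B3, B1–B4, B4–B5

Every bag has size at most 3, so the width is 3 − 1 = 2 and tw(G) ≤ 2. On the other hand G contains the 3-clique {1, 2, 5}. A clique must lie in a single bag of any decomposition, so no decomposition can have width below 2. Hence tw(G) = 2 exactly.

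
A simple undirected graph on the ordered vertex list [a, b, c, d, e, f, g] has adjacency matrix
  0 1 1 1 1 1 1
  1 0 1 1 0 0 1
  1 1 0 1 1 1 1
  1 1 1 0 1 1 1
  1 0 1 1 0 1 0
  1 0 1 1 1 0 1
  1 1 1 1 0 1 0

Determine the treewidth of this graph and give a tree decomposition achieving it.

Each bag holds 5 vertices, so the decomposition has width 4, which upper-bounds the treewidth. For the lower bound, the 5 vertices {a, c, d, f, g} are pairwise adjacent, and any tree decomposition puts a clique entirely inside one bag — forcing width ≥ 4. Therefore the treewidth is 4.

Treewidth 4.
One such decomposition:
Bags: B1 = {a, c, d, f, g}  B2 = {a, b, c, d, g}  B3 = {a, c, d, e, f}
Tree: B1–B2, B1–B3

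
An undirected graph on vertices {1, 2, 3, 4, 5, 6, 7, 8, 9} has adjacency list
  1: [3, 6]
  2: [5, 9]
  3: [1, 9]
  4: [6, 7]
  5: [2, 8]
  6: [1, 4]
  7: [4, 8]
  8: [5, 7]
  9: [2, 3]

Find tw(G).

2

A width-2 tree decomposition is:
Bags: B1 = {4, 7, 8}  B2 = {4, 6, 8}  B3 = {1, 6, 8}  B4 = {1, 3, 8}  B5 = {3, 8, 9}  B6 = {2, 8, 9}  B7 = {2, 5, 8}
Tree: B1–B2, B2–B3, B3–B4, B4–B5, B5–B6, B6–B7
The largest bag has 3 vertices, giving width 2; this decomposition certifies tw(G) ≤ 2. The edges 8–7–4–6–1–3–9–2–5–8 form a cycle, so G is not a tree and its treewidth is at least 2. The upper and lower bounds meet at 2, so that is the treewidth.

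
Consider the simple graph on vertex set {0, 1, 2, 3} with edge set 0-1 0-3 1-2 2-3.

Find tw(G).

2

A width-2 tree decomposition is:
Bags: B1 = {0, 1, 2}  B2 = {0, 2, 3}
Tree: B1–B2
Every bag has size at most 3, so the width is 3 − 1 = 2 and tw(G) ≤ 2. For the lower bound, G contains the cycle 2–1–0–3–2, so G is not a forest; only forests have treewidth ≤ 1, hence tw(G) ≥ 2. The upper and lower bounds meet at 2, so that is the treewidth.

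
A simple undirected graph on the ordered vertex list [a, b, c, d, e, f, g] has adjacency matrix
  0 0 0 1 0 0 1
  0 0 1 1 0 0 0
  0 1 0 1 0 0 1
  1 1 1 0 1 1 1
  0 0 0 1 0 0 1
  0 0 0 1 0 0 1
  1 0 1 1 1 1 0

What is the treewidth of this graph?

A width-2 tree decomposition is:
Bags: B1 = {b, c, d}  B2 = {c, d, g}  B3 = {d, f, g}  B4 = {a, d, g}  B5 = {d, e, g}
Tree: B1–B2, B2–B3, B3–B4, B3–B5
Each bag holds 3 vertices, so the decomposition has width 2, which upper-bounds the treewidth. Conversely, {d, e, g} is a clique of size 3, and the vertices of any clique must share a bag in every tree decomposition; so some bag has ≥ 3 vertices and tw(G) ≥ 2. Hence tw(G) = 2 exactly.

2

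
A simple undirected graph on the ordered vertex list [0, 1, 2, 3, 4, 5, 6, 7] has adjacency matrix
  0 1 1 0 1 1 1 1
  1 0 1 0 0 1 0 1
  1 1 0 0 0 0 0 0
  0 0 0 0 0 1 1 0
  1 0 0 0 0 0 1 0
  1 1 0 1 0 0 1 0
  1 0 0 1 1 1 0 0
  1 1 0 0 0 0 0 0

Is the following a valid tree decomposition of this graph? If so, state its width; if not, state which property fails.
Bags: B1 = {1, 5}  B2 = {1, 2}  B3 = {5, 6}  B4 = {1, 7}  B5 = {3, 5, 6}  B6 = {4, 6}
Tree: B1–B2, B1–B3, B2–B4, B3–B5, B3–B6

A tree decomposition must satisfy three properties: every vertex lies in some bag; for every edge, both endpoints lie together in some bag; and for every vertex, the bags containing it form a connected subtree. Here vertex 0 appears in no bag, so the decomposition is invalid.

No — vertex 0 appears in no bag.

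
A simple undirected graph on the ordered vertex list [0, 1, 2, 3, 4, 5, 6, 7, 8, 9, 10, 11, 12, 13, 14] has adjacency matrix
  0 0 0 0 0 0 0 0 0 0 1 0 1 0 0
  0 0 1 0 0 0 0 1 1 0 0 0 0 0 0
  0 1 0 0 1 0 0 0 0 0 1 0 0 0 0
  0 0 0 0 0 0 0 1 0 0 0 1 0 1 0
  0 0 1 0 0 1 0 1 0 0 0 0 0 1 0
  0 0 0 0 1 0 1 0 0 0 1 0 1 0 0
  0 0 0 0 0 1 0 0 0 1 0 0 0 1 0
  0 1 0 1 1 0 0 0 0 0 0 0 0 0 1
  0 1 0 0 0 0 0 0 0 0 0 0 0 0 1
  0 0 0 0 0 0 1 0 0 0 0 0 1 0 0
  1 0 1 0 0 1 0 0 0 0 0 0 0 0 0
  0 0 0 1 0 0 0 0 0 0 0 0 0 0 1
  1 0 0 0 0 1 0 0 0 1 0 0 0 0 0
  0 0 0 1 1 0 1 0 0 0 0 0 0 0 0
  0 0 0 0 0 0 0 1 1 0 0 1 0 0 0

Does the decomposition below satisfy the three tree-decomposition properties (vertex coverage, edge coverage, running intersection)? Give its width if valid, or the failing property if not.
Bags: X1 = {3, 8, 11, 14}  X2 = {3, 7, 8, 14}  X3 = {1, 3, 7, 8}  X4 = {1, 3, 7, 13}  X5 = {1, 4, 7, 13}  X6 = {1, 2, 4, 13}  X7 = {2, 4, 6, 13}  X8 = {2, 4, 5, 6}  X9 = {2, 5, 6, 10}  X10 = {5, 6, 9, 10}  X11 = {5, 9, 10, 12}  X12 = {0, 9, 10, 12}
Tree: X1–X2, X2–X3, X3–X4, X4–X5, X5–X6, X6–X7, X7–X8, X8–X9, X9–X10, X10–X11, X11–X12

Yes; width 3.

Vertex coverage: the bags together contain {0, 1, 2, 3, 4, 5, 6, 7, 8, 9, 10, 11, 12, 13, 14}, the full vertex set. Edge coverage: each edge of G has both endpoints in at least one bag. Running intersection: for every vertex, the bags containing it form a connected subtree. All three properties hold, so this is a valid tree decomposition of width max|bag| − 1 = 3, and hence tw(G) ≤ 3.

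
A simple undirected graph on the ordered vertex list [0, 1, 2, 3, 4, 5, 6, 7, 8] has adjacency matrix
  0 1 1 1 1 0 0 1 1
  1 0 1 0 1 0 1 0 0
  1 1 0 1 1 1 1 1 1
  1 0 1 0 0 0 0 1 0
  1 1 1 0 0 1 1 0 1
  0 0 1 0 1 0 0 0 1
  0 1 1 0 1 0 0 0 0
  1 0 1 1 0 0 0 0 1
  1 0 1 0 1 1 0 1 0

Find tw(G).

A width-3 tree decomposition is:
Bags: B1 = {0, 2, 4, 8}  B2 = {0, 2, 7, 8}  B3 = {2, 4, 5, 8}  B4 = {0, 1, 2, 4}  B5 = {1, 2, 4, 6}  B6 = {0, 2, 3, 7}
Tree: B1–B2, B1–B3, B1–B4, B4–B5, B2–B6
Each bag holds 4 vertices, so the decomposition has width 3, which upper-bounds the treewidth. For the lower bound, the 4 vertices {0, 2, 3, 7} are pairwise adjacent, and any tree decomposition puts a clique entirely inside one bag — forcing width ≥ 3. Hence tw(G) = 3 exactly.

3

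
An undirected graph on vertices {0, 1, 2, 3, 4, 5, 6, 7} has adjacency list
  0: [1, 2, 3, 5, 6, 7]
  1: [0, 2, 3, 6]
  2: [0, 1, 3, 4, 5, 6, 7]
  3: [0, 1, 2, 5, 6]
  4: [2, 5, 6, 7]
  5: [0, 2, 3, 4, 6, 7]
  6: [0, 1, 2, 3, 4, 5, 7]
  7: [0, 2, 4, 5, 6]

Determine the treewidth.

A width-4 tree decomposition is:
Bags: B1 = {0, 2, 3, 5, 6}  B2 = {0, 2, 5, 6, 7}  B3 = {2, 4, 5, 6, 7}  B4 = {0, 1, 2, 3, 6}
Tree: B1–B2, B2–B3, B1–B4
The largest bag has 5 vertices, giving width 4; this decomposition certifies tw(G) ≤ 4. Conversely, {0, 1, 2, 3, 6} is a clique of size 5, and the vertices of any clique must share a bag in every tree decomposition; so some bag has ≥ 5 vertices and tw(G) ≥ 4. Therefore the treewidth is 4.

4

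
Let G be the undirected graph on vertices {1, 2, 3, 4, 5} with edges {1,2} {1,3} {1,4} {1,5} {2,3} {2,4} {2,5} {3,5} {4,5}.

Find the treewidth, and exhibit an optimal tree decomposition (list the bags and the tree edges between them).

Treewidth 3.
One such decomposition:
Bags: B1 = {1, 2, 4, 5}  B2 = {1, 2, 3, 5}
Tree: B1–B2

The largest bag has 4 vertices, giving width 3; this decomposition certifies tw(G) ≤ 3. Conversely, {1, 2, 3, 5} is a clique of size 4, and the vertices of any clique must share a bag in every tree decomposition; so some bag has ≥ 4 vertices and tw(G) ≥ 3. The upper and lower bounds meet at 3, so that is the treewidth.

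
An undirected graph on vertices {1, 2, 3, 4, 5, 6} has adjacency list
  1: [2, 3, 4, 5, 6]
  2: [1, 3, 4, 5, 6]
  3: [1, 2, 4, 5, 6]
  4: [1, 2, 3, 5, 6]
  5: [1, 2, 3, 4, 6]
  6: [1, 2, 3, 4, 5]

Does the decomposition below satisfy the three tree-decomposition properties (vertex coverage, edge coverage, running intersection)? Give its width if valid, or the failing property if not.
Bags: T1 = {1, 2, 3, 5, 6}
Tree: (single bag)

A tree decomposition must satisfy three properties: every vertex lies in some bag; for every edge, both endpoints lie together in some bag; and for every vertex, the bags containing it form a connected subtree. Here vertex 4 appears in no bag, so the decomposition is invalid.

No — vertex 4 appears in no bag.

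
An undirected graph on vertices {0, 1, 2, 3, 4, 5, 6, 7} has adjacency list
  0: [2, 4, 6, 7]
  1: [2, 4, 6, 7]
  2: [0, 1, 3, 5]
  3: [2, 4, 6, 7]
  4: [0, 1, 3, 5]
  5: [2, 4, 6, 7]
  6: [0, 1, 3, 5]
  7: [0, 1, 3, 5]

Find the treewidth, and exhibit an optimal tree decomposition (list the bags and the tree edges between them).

Treewidth 4.
One such decomposition:
Bags: B1 = {0, 1, 3, 5, 7}  B2 = {0, 1, 2, 3, 5}  B3 = {0, 1, 3, 4, 5}  B4 = {0, 1, 3, 5, 6}
Tree: B1–B2, B2–B3, B3–B4

Every bag has size at most 5, so the width is 5 − 1 = 4 and tw(G) ≤ 4. For the lower bound: the 5 vertex sets {1,7}, {2,3}, {4,5}, {0}, {6} are disjoint, each induces a connected subgraph, and every pair is joined by at least one edge of G. Contracting each set to a single vertex therefore yields K_{5} as a minor, and since treewidth is minor-monotone, tw(G) ≥ tw(K_{5}) = 4. Combining the bounds, tw(G) = 4.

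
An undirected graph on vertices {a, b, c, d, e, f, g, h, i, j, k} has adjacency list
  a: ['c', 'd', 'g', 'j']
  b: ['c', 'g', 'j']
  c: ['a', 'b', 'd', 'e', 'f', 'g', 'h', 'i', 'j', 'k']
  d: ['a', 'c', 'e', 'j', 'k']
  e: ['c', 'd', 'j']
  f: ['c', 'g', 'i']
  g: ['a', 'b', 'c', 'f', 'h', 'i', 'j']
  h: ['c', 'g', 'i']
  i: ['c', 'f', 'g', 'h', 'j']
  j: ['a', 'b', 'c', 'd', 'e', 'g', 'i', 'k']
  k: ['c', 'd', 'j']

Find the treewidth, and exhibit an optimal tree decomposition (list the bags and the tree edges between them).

Every bag has size at most 4, so the width is 4 − 1 = 3 and tw(G) ≤ 3. On the other hand G contains the 4-clique {c, d, e, j}. A clique must lie in a single bag of any decomposition, so no decomposition can have width below 3. Combining the bounds, tw(G) = 3.

Treewidth 3.
One such decomposition:
Bags: B1 = {a, c, g, j}  B2 = {a, c, d, j}  B3 = {c, d, j, k}  B4 = {c, g, i, j}  B5 = {b, c, g, j}  B6 = {c, f, g, i}  B7 = {c, d, e, j}  B8 = {c, g, h, i}
Tree: B1–B2, B2–B3, B1–B4, B4–B5, B4–B6, B3–B7, B4–B8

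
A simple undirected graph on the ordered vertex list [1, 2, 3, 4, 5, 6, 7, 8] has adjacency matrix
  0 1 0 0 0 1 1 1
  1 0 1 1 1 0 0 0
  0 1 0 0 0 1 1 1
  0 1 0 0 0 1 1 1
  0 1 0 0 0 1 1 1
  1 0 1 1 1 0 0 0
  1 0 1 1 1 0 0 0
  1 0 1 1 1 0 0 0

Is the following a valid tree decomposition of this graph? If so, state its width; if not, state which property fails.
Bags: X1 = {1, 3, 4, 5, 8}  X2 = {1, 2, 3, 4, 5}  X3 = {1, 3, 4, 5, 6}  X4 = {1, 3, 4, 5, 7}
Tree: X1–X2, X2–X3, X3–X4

Checking the three conditions: (i) the bags cover all of {1, 2, 3, 4, 5, 6, 7, 8}; (ii) for each edge, some bag contains both endpoints; (iii) the bags containing any fixed vertex form a subtree. All hold, so the decomposition is valid with width 5 − 1 = 4.

Yes; width 4.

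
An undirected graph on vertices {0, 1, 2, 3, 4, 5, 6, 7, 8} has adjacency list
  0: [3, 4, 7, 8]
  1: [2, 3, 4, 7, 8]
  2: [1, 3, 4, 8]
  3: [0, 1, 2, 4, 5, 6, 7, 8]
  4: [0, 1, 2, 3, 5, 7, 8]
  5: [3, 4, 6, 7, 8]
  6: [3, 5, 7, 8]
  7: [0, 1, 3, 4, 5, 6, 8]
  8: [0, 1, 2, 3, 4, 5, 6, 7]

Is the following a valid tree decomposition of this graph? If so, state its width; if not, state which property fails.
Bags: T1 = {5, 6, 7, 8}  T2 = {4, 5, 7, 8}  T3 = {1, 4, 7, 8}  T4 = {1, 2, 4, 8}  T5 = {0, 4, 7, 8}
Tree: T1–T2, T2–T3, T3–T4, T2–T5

A tree decomposition must satisfy three properties: every vertex lies in some bag; for every edge, both endpoints lie together in some bag; and for every vertex, the bags containing it form a connected subtree. Here vertex 3 appears in no bag, so the decomposition is invalid.

No — vertex 3 appears in no bag.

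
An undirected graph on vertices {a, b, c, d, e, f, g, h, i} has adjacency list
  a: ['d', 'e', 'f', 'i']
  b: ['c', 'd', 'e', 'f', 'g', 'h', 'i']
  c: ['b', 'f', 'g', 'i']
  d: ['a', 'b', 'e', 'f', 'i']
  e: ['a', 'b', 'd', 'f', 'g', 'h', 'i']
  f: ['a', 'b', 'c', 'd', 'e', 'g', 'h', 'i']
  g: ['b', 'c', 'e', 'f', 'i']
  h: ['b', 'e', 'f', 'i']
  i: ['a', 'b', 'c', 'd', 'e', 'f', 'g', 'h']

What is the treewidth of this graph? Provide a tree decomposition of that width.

Treewidth 4.
One such decomposition:
Bags: B1 = {b, e, f, g, i}  B2 = {b, d, e, f, i}  B3 = {a, d, e, f, i}  B4 = {b, c, f, g, i}  B5 = {b, e, f, h, i}
Tree: B1–B2, B2–B3, B1–B4, B1–B5

Each bag holds 5 vertices, so the decomposition has width 4, which upper-bounds the treewidth. Conversely, {a, d, e, f, i} is a clique of size 5, and the vertices of any clique must share a bag in every tree decomposition; so some bag has ≥ 5 vertices and tw(G) ≥ 4. Hence tw(G) = 4 exactly.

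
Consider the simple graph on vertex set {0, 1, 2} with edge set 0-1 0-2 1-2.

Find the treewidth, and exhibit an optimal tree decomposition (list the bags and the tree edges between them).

A single bag containing all 3 vertices is trivially a valid decomposition of width 2. For the lower bound, the 3 vertices {0, 1, 2} are pairwise adjacent, and any tree decomposition puts a clique entirely inside one bag — forcing width ≥ 2. Hence tw(G) = 2 exactly.

Treewidth 2.
One optimal decomposition is:
Bags: B1 = {0, 1, 2}
Tree: (single bag)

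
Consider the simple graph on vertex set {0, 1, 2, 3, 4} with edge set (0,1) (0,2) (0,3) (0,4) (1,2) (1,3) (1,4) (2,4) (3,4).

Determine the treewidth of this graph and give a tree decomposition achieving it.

Each bag holds 4 vertices, so the decomposition has width 3, which upper-bounds the treewidth. On the other hand G contains the 4-clique {0, 1, 2, 4}. A clique must lie in a single bag of any decomposition, so no decomposition can have width below 3. Hence tw(G) = 3 exactly.

Treewidth 3.
One such decomposition:
Bags: B1 = {0, 1, 2, 4}  B2 = {0, 1, 3, 4}
Tree: B1–B2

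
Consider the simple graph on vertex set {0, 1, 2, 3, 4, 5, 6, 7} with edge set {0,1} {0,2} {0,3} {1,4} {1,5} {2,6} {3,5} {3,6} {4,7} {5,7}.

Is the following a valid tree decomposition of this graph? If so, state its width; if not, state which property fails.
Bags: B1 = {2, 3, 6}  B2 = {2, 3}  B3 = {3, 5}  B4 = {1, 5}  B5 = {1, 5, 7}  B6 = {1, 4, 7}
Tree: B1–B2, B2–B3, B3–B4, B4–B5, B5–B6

A tree decomposition must satisfy three properties: every vertex lies in some bag; for every edge, both endpoints lie together in some bag; and for every vertex, the bags containing it form a connected subtree. Here vertex 0 appears in no bag, so the decomposition is invalid.

No — vertex 0 appears in no bag.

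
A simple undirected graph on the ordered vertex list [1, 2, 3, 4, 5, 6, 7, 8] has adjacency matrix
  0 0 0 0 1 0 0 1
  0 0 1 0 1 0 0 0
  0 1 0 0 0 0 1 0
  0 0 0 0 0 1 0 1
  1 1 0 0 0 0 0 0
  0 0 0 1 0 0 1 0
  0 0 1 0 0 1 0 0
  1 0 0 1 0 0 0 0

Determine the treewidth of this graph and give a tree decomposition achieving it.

Treewidth 2.
Bags: B1 = {1, 2, 5}  B2 = {1, 2, 8}  B3 = {2, 4, 8}  B4 = {2, 4, 6}  B5 = {2, 6, 7}  B6 = {2, 3, 7}
Tree: B1–B2, B2–B3, B3–B4, B4–B5, B5–B6

The largest bag has 3 vertices, giving width 2; this decomposition certifies tw(G) ≤ 2. Since 2–5–1–8–4–6–7–3–2 is a cycle in G, G is not acyclic. Forests are exactly the graphs of treewidth ≤ 1, so tw(G) ≥ 2. Hence tw(G) = 2 exactly.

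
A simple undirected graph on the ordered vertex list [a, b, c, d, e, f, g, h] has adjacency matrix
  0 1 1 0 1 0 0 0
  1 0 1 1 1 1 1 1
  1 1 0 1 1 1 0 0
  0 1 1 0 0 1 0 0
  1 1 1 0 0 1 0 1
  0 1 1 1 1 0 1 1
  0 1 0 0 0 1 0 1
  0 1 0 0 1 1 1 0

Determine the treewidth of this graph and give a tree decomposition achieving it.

Treewidth 3.
One such decomposition:
Bags: B1 = {b, c, e, f}  B2 = {b, c, d, f}  B3 = {b, e, f, h}  B4 = {a, b, c, e}  B5 = {b, f, g, h}
Tree: B1–B2, B1–B3, B1–B4, B3–B5

The largest bag has 4 vertices, giving width 3; this decomposition certifies tw(G) ≤ 3. Conversely, {a, b, c, e} is a clique of size 4, and the vertices of any clique must share a bag in every tree decomposition; so some bag has ≥ 4 vertices and tw(G) ≥ 3. Hence tw(G) = 3 exactly.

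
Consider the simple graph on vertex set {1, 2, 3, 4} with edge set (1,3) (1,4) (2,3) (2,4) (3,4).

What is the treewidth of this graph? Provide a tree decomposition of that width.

Treewidth 2.
One such decomposition:
Bags: B1 = {2, 3, 4}  B2 = {1, 3, 4}
Tree: B1–B2

Each bag holds 3 vertices, so the decomposition has width 2, which upper-bounds the treewidth. Conversely, {1, 3, 4} is a clique of size 3, and the vertices of any clique must share a bag in every tree decomposition; so some bag has ≥ 3 vertices and tw(G) ≥ 2. Combining the bounds, tw(G) = 2.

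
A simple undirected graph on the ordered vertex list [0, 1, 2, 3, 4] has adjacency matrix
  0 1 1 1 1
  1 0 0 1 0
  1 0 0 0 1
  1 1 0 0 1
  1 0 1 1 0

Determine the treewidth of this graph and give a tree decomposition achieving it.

Treewidth 2.
Bags: B1 = {0, 2, 4}  B2 = {0, 3, 4}  B3 = {0, 1, 3}
Tree: B1–B2, B2–B3

The largest bag has 3 vertices, giving width 2; this decomposition certifies tw(G) ≤ 2. On the other hand G contains the 3-clique {0, 2, 4}. A clique must lie in a single bag of any decomposition, so no decomposition can have width below 2. Therefore the treewidth is 2.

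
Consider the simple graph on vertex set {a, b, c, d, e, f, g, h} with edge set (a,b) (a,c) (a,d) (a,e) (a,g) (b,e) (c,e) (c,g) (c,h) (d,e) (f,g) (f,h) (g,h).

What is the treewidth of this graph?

2

A width-2 tree decomposition is:
Bags: B1 = {a, c, e}  B2 = {a, c, g}  B3 = {a, d, e}  B4 = {c, g, h}  B5 = {f, g, h}  B6 = {a, b, e}
Tree: B1–B2, B1–B3, B2–B4, B4–B5, B1–B6
Each bag holds 3 vertices, so the decomposition has width 2, which upper-bounds the treewidth. For the lower bound, the 3 vertices {a, c, g} are pairwise adjacent, and any tree decomposition puts a clique entirely inside one bag — forcing width ≥ 2. Hence tw(G) = 2 exactly.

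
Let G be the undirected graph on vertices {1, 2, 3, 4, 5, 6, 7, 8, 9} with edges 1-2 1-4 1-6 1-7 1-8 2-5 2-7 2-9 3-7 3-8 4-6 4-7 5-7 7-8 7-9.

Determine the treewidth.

A width-2 tree decomposition is:
Bags: B1 = {1, 4, 7}  B2 = {1, 2, 7}  B3 = {2, 7, 9}  B4 = {1, 7, 8}  B5 = {1, 4, 6}  B6 = {3, 7, 8}  B7 = {2, 5, 7}
Tree: B1–B2, B2–B3, B1–B4, B1–B5, B4–B6, B2–B7
The largest bag has 3 vertices, giving width 2; this decomposition certifies tw(G) ≤ 2. Conversely, {1, 4, 6} is a clique of size 3, and the vertices of any clique must share a bag in every tree decomposition; so some bag has ≥ 3 vertices and tw(G) ≥ 2. Combining the bounds, tw(G) = 2.

2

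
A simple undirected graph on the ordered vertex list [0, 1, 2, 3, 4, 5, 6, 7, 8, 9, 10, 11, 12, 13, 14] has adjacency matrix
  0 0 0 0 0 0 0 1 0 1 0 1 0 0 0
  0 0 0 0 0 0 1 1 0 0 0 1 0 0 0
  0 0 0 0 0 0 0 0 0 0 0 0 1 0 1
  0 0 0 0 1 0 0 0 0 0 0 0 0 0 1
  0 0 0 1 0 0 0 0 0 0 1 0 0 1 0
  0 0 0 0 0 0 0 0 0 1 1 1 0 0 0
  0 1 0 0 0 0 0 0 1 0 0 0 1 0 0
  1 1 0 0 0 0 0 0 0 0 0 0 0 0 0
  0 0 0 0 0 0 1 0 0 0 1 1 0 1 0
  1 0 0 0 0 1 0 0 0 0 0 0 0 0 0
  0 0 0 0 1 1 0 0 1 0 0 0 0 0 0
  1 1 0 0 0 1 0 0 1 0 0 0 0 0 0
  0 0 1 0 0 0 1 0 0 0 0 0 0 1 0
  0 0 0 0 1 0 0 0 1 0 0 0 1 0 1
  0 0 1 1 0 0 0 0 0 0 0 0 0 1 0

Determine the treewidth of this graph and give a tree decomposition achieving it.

Treewidth 3.
One such decomposition:
Bags: B1 = {2, 3, 12, 14}  B2 = {3, 12, 13, 14}  B3 = {3, 4, 12, 13}  B4 = {4, 6, 12, 13}  B5 = {4, 6, 8, 13}  B6 = {4, 6, 8, 10}  B7 = {1, 6, 8, 10}  B8 = {1, 8, 10, 11}  B9 = {1, 5, 10, 11}  B10 = {1, 5, 7, 11}  B11 = {0, 5, 7, 11}  B12 = {0, 5, 7, 9}
Tree: B1–B2, B2–B3, B3–B4, B4–B5, B5–B6, B6–B7, B7–B8, B8–B9, B9–B10, B10–B11, B11–B12

Each bag holds 4 vertices, so the decomposition has width 3, which upper-bounds the treewidth. For the lower bound: the 4 vertex sets {2,3,14}, {12}, {13}, {4,6,8,10} are disjoint, each induces a connected subgraph, and every pair is joined by at least one edge of G. Contracting each set to a single vertex therefore yields K_{4} as a minor, and since treewidth is minor-monotone, tw(G) ≥ tw(K_{4}) = 3. Hence tw(G) = 3 exactly.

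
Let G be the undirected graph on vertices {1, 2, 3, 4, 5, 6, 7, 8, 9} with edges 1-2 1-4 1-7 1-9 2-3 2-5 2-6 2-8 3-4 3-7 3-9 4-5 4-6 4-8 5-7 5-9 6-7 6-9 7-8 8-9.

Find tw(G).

A width-4 tree decomposition is:
Bags: B1 = {2, 4, 5, 7, 9}  B2 = {2, 3, 4, 7, 9}  B3 = {2, 4, 7, 8, 9}  B4 = {2, 4, 6, 7, 9}  B5 = {1, 2, 4, 7, 9}
Tree: B1–B2, B2–B3, B3–B4, B4–B5
Every bag has size at most 5, so the width is 5 − 1 = 4 and tw(G) ≤ 4. For the lower bound: the 5 vertex sets {5,7}, {3,4}, {8,9}, {2}, {6} are disjoint, each induces a connected subgraph, and every pair is joined by at least one edge of G. Contracting each set to a single vertex therefore yields K_{5} as a minor, and since treewidth is minor-monotone, tw(G) ≥ tw(K_{5}) = 4. Hence tw(G) = 4 exactly.

4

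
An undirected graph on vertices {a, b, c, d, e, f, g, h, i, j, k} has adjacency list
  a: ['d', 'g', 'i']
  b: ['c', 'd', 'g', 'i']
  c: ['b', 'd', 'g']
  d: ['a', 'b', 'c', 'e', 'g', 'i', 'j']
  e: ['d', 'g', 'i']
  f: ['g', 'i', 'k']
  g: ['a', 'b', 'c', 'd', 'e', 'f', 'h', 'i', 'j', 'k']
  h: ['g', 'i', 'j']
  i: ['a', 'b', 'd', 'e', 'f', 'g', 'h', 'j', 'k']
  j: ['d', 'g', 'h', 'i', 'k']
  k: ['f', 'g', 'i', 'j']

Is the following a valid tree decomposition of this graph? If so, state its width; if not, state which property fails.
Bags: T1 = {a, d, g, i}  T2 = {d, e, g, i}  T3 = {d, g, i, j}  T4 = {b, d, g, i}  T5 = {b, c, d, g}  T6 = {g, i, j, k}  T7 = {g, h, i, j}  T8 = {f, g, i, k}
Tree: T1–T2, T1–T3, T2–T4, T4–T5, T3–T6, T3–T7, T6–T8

Yes; width 3.

Vertex coverage: the bags together contain {a, b, c, d, e, f, g, h, i, j, k}, the full vertex set. Edge coverage: each edge of G has both endpoints in at least one bag. Running intersection: for every vertex, the bags containing it form a connected subtree. All three properties hold, so this is a valid tree decomposition of width max|bag| − 1 = 3, and hence tw(G) ≤ 3.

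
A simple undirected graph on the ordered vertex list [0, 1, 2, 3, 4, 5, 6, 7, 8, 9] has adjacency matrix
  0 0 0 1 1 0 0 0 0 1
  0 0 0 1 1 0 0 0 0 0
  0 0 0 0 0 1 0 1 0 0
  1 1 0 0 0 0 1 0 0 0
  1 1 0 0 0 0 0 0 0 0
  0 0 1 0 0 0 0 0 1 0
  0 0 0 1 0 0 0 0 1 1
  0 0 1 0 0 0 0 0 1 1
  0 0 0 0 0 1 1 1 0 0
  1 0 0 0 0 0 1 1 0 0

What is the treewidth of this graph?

2

A width-2 tree decomposition is:
Bags: B1 = {2, 5, 8}  B2 = {2, 7, 8}  B3 = {6, 7, 8}  B4 = {6, 7, 9}  B5 = {3, 6, 9}  B6 = {0, 3, 9}  B7 = {0, 1, 3}  B8 = {0, 1, 4}
Tree: B1–B2, B2–B3, B3–B4, B4–B5, B5–B6, B6–B7, B7–B8
Each bag holds 3 vertices, so the decomposition has width 2, which upper-bounds the treewidth. The edges 5–2–7–8–5 form a cycle, so G is not a tree and its treewidth is at least 2. Therefore the treewidth is 2.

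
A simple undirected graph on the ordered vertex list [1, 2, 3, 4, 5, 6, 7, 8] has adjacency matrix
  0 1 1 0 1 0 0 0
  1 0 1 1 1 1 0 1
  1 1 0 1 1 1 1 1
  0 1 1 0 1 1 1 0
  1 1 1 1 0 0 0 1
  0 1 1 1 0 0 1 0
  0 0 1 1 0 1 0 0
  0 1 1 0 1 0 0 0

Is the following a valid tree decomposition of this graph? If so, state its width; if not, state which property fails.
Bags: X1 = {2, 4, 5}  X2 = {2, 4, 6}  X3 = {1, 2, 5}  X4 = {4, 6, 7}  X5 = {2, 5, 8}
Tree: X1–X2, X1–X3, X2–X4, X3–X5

No — vertex 3 appears in no bag.

A tree decomposition must satisfy three properties: every vertex lies in some bag; for every edge, both endpoints lie together in some bag; and for every vertex, the bags containing it form a connected subtree. Here vertex 3 appears in no bag, so the decomposition is invalid.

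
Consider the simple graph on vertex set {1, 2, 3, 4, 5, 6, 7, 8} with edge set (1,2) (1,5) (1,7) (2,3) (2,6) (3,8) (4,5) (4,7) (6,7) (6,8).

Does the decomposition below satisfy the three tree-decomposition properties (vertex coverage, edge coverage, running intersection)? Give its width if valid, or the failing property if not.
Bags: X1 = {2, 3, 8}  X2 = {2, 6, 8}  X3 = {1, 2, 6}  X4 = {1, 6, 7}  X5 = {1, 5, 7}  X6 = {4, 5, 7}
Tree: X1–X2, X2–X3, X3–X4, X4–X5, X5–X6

Checking the three conditions: (i) the bags cover all of {1, 2, 3, 4, 5, 6, 7, 8}; (ii) for each edge, some bag contains both endpoints; (iii) the bags containing any fixed vertex form a subtree. All hold, so the decomposition is valid with width 3 − 1 = 2.

Yes; width 2.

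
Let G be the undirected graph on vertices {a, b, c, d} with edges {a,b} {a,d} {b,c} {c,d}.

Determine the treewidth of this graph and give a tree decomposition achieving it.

Treewidth 2.
One such decomposition:
Bags: B1 = {a, b, c}  B2 = {a, c, d}
Tree: B1–B2

The largest bag has 3 vertices, giving width 2; this decomposition certifies tw(G) ≤ 2. The edges c–b–a–d–c form a cycle, so G is not a tree and its treewidth is at least 2. The upper and lower bounds meet at 2, so that is the treewidth.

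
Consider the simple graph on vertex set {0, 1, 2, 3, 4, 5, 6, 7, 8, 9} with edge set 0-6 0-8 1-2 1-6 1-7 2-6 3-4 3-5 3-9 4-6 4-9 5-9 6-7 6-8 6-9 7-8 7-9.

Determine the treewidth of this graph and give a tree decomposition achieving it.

Each bag holds 3 vertices, so the decomposition has width 2, which upper-bounds the treewidth. On the other hand G contains the 3-clique {3, 4, 9}. A clique must lie in a single bag of any decomposition, so no decomposition can have width below 2. Therefore the treewidth is 2.

Treewidth 2.
One optimal decomposition is:
Bags: B1 = {1, 2, 6}  B2 = {1, 6, 7}  B3 = {6, 7, 9}  B4 = {4, 6, 9}  B5 = {3, 4, 9}  B6 = {3, 5, 9}  B7 = {6, 7, 8}  B8 = {0, 6, 8}
Tree: B1–B2, B2–B3, B3–B4, B4–B5, B5–B6, B3–B7, B7–B8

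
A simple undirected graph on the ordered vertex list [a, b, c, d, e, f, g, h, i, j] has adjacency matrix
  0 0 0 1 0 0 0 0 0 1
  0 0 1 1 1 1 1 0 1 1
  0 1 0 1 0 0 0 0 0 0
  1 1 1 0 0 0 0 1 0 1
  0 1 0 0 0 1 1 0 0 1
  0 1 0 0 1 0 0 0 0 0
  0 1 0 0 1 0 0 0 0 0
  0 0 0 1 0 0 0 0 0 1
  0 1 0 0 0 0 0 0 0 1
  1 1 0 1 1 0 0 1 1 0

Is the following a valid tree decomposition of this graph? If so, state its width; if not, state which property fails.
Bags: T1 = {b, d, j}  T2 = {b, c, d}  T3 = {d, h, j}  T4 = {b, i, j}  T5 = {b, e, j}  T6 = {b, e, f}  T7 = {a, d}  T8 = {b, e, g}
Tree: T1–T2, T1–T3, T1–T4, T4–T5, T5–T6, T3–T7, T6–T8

A tree decomposition must satisfy three properties: every vertex lies in some bag; for every edge, both endpoints lie together in some bag; and for every vertex, the bags containing it form a connected subtree. Here edge (j,a) lies in no bag, so the decomposition is invalid.

No — edge (j,a) lies in no bag.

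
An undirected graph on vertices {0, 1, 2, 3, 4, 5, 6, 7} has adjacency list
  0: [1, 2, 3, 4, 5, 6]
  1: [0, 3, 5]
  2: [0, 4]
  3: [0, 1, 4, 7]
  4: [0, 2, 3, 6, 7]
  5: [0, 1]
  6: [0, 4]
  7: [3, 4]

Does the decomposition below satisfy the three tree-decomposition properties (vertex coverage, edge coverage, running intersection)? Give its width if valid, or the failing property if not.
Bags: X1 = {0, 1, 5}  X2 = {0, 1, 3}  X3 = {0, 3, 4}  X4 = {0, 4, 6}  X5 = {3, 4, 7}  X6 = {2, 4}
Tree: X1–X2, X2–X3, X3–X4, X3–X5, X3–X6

A tree decomposition must satisfy three properties: every vertex lies in some bag; for every edge, both endpoints lie together in some bag; and for every vertex, the bags containing it form a connected subtree. Here edge (0,2) lies in no bag, so the decomposition is invalid.

No — edge (0,2) lies in no bag.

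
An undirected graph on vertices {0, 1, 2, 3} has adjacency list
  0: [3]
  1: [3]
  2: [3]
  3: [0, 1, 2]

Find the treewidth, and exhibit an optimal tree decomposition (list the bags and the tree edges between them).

The largest bag has 2 vertices, giving width 1; this decomposition certifies tw(G) ≤ 1. Any graph with an edge has treewidth ≥ 1, and G has the edge 0–3. Hence tw(G) = 1 exactly.

Treewidth 1.
One optimal decomposition is:
Bags: B1 = {0, 3}  B2 = {1, 3}  B3 = {2, 3}
Tree: B1–B2, B2–B3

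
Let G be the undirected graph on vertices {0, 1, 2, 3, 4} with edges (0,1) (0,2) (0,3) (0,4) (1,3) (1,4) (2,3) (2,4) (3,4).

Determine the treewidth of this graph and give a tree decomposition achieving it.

Every bag has size at most 4, so the width is 4 − 1 = 3 and tw(G) ≤ 3. On the other hand G contains the 4-clique {0, 1, 3, 4}. A clique must lie in a single bag of any decomposition, so no decomposition can have width below 3. Hence tw(G) = 3 exactly.

Treewidth 3.
One optimal decomposition is:
Bags: B1 = {0, 2, 3, 4}  B2 = {0, 1, 3, 4}
Tree: B1–B2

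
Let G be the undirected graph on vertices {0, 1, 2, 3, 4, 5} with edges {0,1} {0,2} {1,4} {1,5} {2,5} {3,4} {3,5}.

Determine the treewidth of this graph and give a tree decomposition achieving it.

Every bag has size at most 3, so the width is 3 − 1 = 2 and tw(G) ≤ 2. The edges 2–0–1–5–2 form a cycle, so G is not a tree and its treewidth is at least 2. The upper and lower bounds meet at 2, so that is the treewidth.

Treewidth 2.
Bags: B1 = {0, 2, 5}  B2 = {0, 1, 5}  B3 = {1, 3, 5}  B4 = {1, 3, 4}
Tree: B1–B2, B2–B3, B3–B4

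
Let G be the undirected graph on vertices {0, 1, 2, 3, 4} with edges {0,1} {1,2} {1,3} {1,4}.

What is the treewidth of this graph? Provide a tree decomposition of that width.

Each bag holds 2 vertices, so the decomposition has width 1, which upper-bounds the treewidth. Since G has at least one edge (e.g. 2–1), it is not an edgeless graph, so tw(G) ≥ 1. Hence tw(G) = 1 exactly.

Treewidth 1.
One such decomposition:
Bags: B1 = {1, 2}  B2 = {1, 3}  B3 = {1, 4}  B4 = {0, 1}
Tree: B1–B2, B2–B3, B3–B4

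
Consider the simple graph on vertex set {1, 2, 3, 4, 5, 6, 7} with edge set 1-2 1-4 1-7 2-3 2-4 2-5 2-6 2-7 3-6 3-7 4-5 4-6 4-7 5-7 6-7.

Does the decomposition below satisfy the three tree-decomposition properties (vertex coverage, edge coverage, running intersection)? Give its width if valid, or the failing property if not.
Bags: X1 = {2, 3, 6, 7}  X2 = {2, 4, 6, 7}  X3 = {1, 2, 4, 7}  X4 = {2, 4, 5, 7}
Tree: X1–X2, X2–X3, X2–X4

Every vertex of G appears in some bag (union = {1, 2, 3, 4, 5, 6, 7}); every edge is covered by a bag; and for each vertex v the set of bags containing v is connected in the bag tree. The decomposition is therefore valid. The largest bag has 4 vertices, so the width is 3.

Yes; width 3.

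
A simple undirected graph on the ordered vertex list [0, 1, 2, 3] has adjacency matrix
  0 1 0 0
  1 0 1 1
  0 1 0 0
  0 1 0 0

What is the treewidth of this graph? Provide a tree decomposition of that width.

Every bag has size at most 2, so the width is 2 − 1 = 1 and tw(G) ≤ 1. G has an edge, so its treewidth is at least 1. The upper and lower bounds meet at 1, so that is the treewidth.

Treewidth 1.
One such decomposition:
Bags: B1 = {1, 2}  B2 = {0, 1}  B3 = {1, 3}
Tree: B1–B2, B1–B3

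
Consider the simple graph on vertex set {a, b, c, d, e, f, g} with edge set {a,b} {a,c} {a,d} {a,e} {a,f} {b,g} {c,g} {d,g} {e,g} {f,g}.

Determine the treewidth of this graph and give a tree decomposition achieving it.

Treewidth 2.
One optimal decomposition is:
Bags: B1 = {a, f, g}  B2 = {a, c, g}  B3 = {a, d, g}  B4 = {a, b, g}  B5 = {a, e, g}
Tree: B1–B2, B2–B3, B3–B4, B4–B5

Every bag has size at most 3, so the width is 3 − 1 = 2 and tw(G) ≤ 2. Since g–f–a–c–g is a cycle in G, G is not acyclic. Forests are exactly the graphs of treewidth ≤ 1, so tw(G) ≥ 2. Combining the bounds, tw(G) = 2.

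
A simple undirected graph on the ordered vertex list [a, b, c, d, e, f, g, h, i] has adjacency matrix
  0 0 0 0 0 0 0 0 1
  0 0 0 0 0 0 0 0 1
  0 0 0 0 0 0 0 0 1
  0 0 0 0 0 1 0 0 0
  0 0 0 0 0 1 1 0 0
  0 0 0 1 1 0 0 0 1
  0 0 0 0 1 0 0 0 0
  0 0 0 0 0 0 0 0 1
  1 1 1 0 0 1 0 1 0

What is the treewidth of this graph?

1

A width-1 tree decomposition is:
Bags: B1 = {c, i}  B2 = {a, i}  B3 = {h, i}  B4 = {f, i}  B5 = {e, f}  B6 = {d, f}  B7 = {b, i}  B8 = {e, g}
Tree: B1–B2, B2–B3, B1–B4, B4–B5, B4–B6, B1–B7, B5–B8
Each bag holds 2 vertices, so the decomposition has width 1, which upper-bounds the treewidth. Since G has at least one edge (e.g. i–c), it is not an edgeless graph, so tw(G) ≥ 1. Combining the bounds, tw(G) = 1.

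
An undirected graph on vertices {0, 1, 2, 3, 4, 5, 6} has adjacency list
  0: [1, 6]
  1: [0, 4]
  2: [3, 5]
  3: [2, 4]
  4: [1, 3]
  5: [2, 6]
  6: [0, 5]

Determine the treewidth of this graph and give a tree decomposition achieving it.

Each bag holds 3 vertices, so the decomposition has width 2, which upper-bounds the treewidth. The edges 6–5–2–3–4–1–0–6 form a cycle, so G is not a tree and its treewidth is at least 2. Hence tw(G) = 2 exactly.

Treewidth 2.
Bags: B1 = {2, 5, 6}  B2 = {2, 3, 6}  B3 = {3, 4, 6}  B4 = {1, 4, 6}  B5 = {0, 1, 6}
Tree: B1–B2, B2–B3, B3–B4, B4–B5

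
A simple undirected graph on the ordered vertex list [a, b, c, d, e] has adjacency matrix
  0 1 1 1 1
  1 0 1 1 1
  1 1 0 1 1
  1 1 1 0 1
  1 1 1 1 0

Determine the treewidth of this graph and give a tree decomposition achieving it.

A single bag containing all 5 vertices is trivially a valid decomposition of width 4. Conversely, {a, b, c, d, e} is a clique of size 5, and the vertices of any clique must share a bag in every tree decomposition; so some bag has ≥ 5 vertices and tw(G) ≥ 4. Hence tw(G) = 4 exactly.

Treewidth 4.
One optimal decomposition is:
Bags: B1 = {a, b, c, d, e}
Tree: (single bag)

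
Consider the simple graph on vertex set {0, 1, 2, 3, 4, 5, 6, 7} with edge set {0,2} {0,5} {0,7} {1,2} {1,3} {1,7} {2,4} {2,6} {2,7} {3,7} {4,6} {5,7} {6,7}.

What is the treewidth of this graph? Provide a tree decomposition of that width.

Treewidth 2.
One such decomposition:
Bags: B1 = {2, 6, 7}  B2 = {1, 2, 7}  B3 = {0, 2, 7}  B4 = {2, 4, 6}  B5 = {1, 3, 7}  B6 = {0, 5, 7}
Tree: B1–B2, B2–B3, B1–B4, B2–B5, B3–B6

The largest bag has 3 vertices, giving width 2; this decomposition certifies tw(G) ≤ 2. On the other hand G contains the 3-clique {2, 4, 6}. A clique must lie in a single bag of any decomposition, so no decomposition can have width below 2. Combining the bounds, tw(G) = 2.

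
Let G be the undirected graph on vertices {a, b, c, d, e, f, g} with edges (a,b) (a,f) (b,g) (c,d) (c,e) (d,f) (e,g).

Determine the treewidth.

2

A width-2 tree decomposition is:
Bags: B1 = {c, d, e}  B2 = {d, e, g}  B3 = {b, d, g}  B4 = {a, b, d}  B5 = {a, d, f}
Tree: B1–B2, B2–B3, B3–B4, B4–B5
Every bag has size at most 3, so the width is 3 − 1 = 2 and tw(G) ≤ 2. Since d–c–e–g–b–a–f–d is a cycle in G, G is not acyclic. Forests are exactly the graphs of treewidth ≤ 1, so tw(G) ≥ 2. Combining the bounds, tw(G) = 2.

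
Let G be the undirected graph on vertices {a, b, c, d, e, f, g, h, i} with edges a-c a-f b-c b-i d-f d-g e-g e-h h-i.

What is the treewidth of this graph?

2

A width-2 tree decomposition is:
Bags: B1 = {e, h, i}  B2 = {b, e, i}  B3 = {b, c, e}  B4 = {a, c, e}  B5 = {a, e, f}  B6 = {d, e, f}  B7 = {d, e, g}
Tree: B1–B2, B2–B3, B3–B4, B4–B5, B5–B6, B6–B7
The largest bag has 3 vertices, giving width 2; this decomposition certifies tw(G) ≤ 2. For the lower bound, G contains the cycle e–h–i–b–c–a–f–d–g–e, so G is not a forest; only forests have treewidth ≤ 1, hence tw(G) ≥ 2. The upper and lower bounds meet at 2, so that is the treewidth.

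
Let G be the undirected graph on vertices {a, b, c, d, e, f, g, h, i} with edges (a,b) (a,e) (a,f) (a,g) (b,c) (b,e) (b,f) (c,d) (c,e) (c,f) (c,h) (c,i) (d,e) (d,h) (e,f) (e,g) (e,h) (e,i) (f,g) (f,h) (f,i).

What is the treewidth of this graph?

A width-3 tree decomposition is:
Bags: B1 = {c, e, f, i}  B2 = {b, c, e, f}  B3 = {a, b, e, f}  B4 = {a, e, f, g}  B5 = {c, e, f, h}  B6 = {c, d, e, h}
Tree: B1–B2, B2–B3, B3–B4, B1–B5, B5–B6
Every bag has size at most 4, so the width is 4 − 1 = 3 and tw(G) ≤ 3. On the other hand G contains the 4-clique {c, d, e, h}. A clique must lie in a single bag of any decomposition, so no decomposition can have width below 3. Combining the bounds, tw(G) = 3.

3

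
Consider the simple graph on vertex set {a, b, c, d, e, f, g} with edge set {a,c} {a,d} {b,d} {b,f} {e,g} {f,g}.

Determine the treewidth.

1

A width-1 tree decomposition is:
Bags: B1 = {a, c}  B2 = {a, d}  B3 = {b, d}  B4 = {b, f}  B5 = {f, g}  B6 = {e, g}
Tree: B1–B2, B2–B3, B3–B4, B4–B5, B5–B6
The largest bag has 2 vertices, giving width 1; this decomposition certifies tw(G) ≤ 1. Any graph with an edge has treewidth ≥ 1, and G has the edge c–a. Combining the bounds, tw(G) = 1.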